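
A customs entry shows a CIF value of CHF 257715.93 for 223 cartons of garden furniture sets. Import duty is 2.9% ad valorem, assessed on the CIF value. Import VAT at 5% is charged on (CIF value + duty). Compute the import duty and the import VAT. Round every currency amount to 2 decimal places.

Import duty: CHF 7473.76; import VAT: CHF 13259.48

Import duty = 257715.93 × 2.9% = 7473.76
VAT base = CIF + duty = 257715.93 + 7473.76 = 265189.69
Import VAT = 265189.69 × 5% = 13259.48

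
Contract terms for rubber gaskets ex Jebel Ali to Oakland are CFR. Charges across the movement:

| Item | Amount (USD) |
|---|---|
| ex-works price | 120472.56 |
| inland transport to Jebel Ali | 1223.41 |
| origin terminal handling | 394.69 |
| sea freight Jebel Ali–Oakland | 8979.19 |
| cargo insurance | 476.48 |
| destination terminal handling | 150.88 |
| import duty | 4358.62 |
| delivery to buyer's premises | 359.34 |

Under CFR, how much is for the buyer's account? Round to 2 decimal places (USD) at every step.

Buyer's account: USD 5345.32

CFR: the seller pays costs through ocean freight to the destination port, but not insurance.
Seller's account: goods 120472.56 + inland to port 1223.41 + origin terminal 394.69 + freight 8979.19 = 131069.85
Buyer's account: insurance 476.48 + destination terminal 150.88 + duty 4358.62 + delivery 359.34 = 5345.32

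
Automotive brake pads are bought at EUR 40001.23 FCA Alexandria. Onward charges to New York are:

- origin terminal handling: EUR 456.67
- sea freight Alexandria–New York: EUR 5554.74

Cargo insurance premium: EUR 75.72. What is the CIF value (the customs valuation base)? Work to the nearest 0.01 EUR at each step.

CIF value: EUR 46088.36

CIF = FCA price + pre-shipment costs + freight + insurance
CIF = 40001.23 + 456.67 + 5554.74 + 75.72 = 46088.36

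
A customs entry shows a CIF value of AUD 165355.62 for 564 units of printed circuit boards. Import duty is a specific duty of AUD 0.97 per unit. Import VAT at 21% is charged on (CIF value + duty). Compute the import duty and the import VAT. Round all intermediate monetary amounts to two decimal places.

Import duty = 564 × 0.97 = 547.08
VAT base = CIF + duty = 165355.62 + 547.08 = 165902.70
Import VAT = 165902.70 × 21% = 34839.57

Import duty: AUD 547.08; import VAT: AUD 34839.57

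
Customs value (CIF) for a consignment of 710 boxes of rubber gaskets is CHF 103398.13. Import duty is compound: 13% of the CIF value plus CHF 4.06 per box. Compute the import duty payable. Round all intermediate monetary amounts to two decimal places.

Import duty: CHF 16324.36

Ad valorem component: 103398.13 × 13% = 13441.76
Specific component: 710 × 4.06 = 2882.60
Import duty = 13441.76 + 2882.60 = 16324.36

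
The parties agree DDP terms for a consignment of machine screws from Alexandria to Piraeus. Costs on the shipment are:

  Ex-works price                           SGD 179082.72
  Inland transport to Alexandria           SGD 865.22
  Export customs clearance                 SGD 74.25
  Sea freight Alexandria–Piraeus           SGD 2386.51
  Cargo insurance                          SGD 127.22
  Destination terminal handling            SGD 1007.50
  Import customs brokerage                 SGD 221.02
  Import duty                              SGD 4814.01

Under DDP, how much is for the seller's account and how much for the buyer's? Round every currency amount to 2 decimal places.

Seller: SGD 188578.45; buyer: SGD 0.00

DDP: the seller bears all costs including import duty.
Seller's account: goods 179082.72 + inland to port 865.22 + export clearance 74.25 + freight 2386.51 + insurance 127.22 + destination terminal 1007.50 + brokerage 221.02 + duty 4814.01 = 188578.45
Buyer's account: 0.00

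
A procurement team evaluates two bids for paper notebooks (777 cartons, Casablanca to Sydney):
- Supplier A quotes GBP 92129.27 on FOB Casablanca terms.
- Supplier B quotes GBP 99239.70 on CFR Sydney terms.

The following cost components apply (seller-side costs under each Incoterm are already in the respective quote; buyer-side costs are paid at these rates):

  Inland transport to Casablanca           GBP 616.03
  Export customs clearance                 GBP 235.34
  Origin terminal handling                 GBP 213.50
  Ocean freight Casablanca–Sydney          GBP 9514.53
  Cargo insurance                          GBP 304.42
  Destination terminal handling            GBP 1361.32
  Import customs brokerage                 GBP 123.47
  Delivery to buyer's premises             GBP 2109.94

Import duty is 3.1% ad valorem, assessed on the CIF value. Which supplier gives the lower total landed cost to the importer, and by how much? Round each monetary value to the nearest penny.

Supplier A (FOB):
CIF value = FOB price + freight + insurance = 92129.27 + 9514.53 + 304.42 = 101948.22
Import duty = 101948.22 × 3.1% = 3160.39
Buyer bears (A): 9514.53 + 304.42 + 1361.32 + 123.47 + 2109.94 = 13413.68
Landed cost (A) = invoice 92129.27 + 13413.68 + duty 3160.39 = 108703.34
Supplier B (CFR):
CIF value = CFR price + insurance = 99239.70 + 304.42 = 99544.12
Import duty = 99544.12 × 3.1% = 3085.87
Buyer bears (B): 304.42 + 1361.32 + 123.47 + 2109.94 = 3899.15
Landed cost (B) = invoice 99239.70 + 3899.15 + duty 3085.87 = 106224.72
Difference = |108703.34 − 106224.72| = 2478.62

Supplier B is cheaper by GBP 2478.62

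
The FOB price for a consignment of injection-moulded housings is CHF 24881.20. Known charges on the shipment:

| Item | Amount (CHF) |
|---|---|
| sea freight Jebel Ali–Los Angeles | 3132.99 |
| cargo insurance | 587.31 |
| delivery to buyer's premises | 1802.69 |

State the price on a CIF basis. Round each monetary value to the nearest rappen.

Not relevant to the conversion: delivery — on the buyer under both terms; not part of either seller's price.
From FOB to CIF, the seller additionally bears: freight, insurance.
CIF price = 24881.20 + 3132.99 + 587.31 = 28601.50

CIF price: CHF 28601.50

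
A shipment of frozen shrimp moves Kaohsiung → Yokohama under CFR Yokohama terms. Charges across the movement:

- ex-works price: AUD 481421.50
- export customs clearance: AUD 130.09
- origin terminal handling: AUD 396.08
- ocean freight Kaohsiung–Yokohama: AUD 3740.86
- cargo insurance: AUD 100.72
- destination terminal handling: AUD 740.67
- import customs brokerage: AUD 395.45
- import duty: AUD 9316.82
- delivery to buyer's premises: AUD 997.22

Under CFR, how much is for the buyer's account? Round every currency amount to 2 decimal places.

Buyer's account: AUD 11550.88

CFR: the seller pays costs through ocean freight to the destination port, but not insurance.
Seller's account: goods 481421.50 + export clearance 130.09 + origin terminal 396.08 + freight 3740.86 = 485688.53
Buyer's account: insurance 100.72 + destination terminal 740.67 + brokerage 395.45 + duty 9316.82 + delivery 997.22 = 11550.88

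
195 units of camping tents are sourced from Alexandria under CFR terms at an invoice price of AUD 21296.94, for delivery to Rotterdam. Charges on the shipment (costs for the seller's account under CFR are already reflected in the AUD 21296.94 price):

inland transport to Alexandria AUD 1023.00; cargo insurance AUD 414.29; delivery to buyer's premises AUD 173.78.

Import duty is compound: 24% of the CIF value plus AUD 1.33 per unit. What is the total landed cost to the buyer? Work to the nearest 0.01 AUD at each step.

Total landed cost: AUD 27355.06

CFR: the seller pays costs through ocean freight to the destination port, but not insurance.
Already in the invoice (seller's account under CFR): inland to port — exclude.
CIF value = CFR price + insurance = 21296.94 + 414.29 = 21711.23
Ad valorem component: 21711.23 × 24% = 5210.70
Specific component: 195 × 1.33 = 259.35
Import duty = 5210.70 + 259.35 = 5470.05
Buyer bears: insurance 414.29 + delivery 173.78 + duty 5470.05 = 6058.12
Landed cost = invoice 21296.94 + 6058.12 = 27355.06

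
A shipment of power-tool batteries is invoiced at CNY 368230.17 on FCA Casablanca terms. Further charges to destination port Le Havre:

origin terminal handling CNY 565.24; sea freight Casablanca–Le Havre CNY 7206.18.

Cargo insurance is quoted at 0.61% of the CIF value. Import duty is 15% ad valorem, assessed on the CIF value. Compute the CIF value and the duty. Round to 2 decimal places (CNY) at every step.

CIF value: CNY 378309.28; import duty: CNY 56746.39

Let C be the CIF value. C = FCA price + pre-shipment costs + freight + 0.61% × C
C − 0.61% × C = 368230.17 + 565.24 + 7206.18
0.9939 × C = 376001.59
C = 376001.59 / 0.9939 = 378309.28
Insurance premium = 0.61% × 378309.28 = 2307.69
Import duty = 378309.28 × 15% = 56746.39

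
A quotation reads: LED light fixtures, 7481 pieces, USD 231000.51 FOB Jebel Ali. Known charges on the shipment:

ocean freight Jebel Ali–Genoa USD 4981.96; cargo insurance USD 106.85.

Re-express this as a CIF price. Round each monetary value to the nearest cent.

CIF price: USD 236089.32

From FOB to CIF, the seller additionally bears: freight, insurance.
CIF price = 231000.51 + 4981.96 + 106.85 = 236089.32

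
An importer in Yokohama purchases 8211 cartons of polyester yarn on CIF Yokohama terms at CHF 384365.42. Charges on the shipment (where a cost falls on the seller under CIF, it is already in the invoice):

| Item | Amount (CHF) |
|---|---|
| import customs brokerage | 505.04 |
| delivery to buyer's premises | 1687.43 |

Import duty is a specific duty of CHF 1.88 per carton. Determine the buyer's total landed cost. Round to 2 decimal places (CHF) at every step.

Total landed cost: CHF 401994.57

CIF: the seller pays costs through ocean freight and marine insurance to the destination port.
The CIF price already equals the CIF value: 384365.42
Import duty = 8211 × 1.88 = 15436.68
Buyer bears: brokerage 505.04 + delivery 1687.43 + duty 15436.68 = 17629.15
Landed cost = invoice 384365.42 + 17629.15 = 401994.57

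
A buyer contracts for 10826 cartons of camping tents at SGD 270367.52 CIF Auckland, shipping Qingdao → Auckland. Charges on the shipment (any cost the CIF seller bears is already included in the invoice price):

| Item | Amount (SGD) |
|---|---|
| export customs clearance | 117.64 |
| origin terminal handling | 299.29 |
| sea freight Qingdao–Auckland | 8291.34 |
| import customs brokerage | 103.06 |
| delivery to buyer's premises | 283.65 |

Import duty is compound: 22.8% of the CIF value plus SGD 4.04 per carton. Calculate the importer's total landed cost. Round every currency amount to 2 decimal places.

Total landed cost: SGD 376135.06

CIF: the seller pays costs through ocean freight and marine insurance to the destination port.
Already in the invoice (seller's account under CIF): export clearance, origin terminal, freight — exclude.
The CIF price already equals the CIF value: 270367.52
Ad valorem component: 270367.52 × 22.8% = 61643.79
Specific component: 10826 × 4.04 = 43737.04
Import duty = 61643.79 + 43737.04 = 105380.83
Buyer bears: brokerage 103.06 + delivery 283.65 + duty 105380.83 = 105767.54
Landed cost = invoice 270367.52 + 105767.54 = 376135.06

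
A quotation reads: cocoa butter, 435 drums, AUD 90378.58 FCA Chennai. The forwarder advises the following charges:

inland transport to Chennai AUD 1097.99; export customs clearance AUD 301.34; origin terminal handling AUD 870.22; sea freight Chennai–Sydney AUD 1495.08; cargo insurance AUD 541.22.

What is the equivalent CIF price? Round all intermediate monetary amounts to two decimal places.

CIF price: AUD 93285.10

Not relevant to the conversion: export clearance, inland to port — on the seller under both FCA and CIF; already in the FCA price and stays in the CIF price.
From FCA to CIF, the seller additionally bears: origin terminal, freight, insurance.
CIF price = 90378.58 + 870.22 + 1495.08 + 541.22 = 93285.10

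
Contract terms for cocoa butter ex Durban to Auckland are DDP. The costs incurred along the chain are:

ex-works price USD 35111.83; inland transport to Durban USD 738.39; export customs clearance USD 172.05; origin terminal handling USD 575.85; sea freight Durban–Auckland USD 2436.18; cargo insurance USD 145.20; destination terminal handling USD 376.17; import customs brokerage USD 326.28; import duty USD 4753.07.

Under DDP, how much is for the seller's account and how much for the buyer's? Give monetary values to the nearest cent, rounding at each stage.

Seller: USD 44635.02; buyer: USD 0.00

DDP: the seller bears all costs including import duty.
Seller's account: goods 35111.83 + inland to port 738.39 + export clearance 172.05 + origin terminal 575.85 + freight 2436.18 + insurance 145.20 + destination terminal 376.17 + brokerage 326.28 + duty 4753.07 = 44635.02
Buyer's account: 0.00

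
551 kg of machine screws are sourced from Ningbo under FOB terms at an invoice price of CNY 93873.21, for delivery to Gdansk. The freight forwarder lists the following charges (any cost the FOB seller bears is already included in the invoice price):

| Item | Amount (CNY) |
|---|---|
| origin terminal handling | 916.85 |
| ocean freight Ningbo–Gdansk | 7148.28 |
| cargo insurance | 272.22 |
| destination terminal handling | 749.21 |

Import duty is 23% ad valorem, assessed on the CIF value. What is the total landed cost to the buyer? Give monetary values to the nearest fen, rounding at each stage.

FOB: the seller bears costs until goods are on board at the origin port; the buyer bears freight, insurance and all costs thereafter.
Already in the invoice (seller's account under FOB): origin terminal — exclude.
CIF value = FOB price + freight + insurance = 93873.21 + 7148.28 + 272.22 = 101293.71
Import duty = 101293.71 × 23% = 23297.55
Buyer bears: freight 7148.28 + insurance 272.22 + destination terminal 749.21 + duty 23297.55 = 31467.26
Landed cost = invoice 93873.21 + 31467.26 = 125340.47

Total landed cost: CNY 125340.47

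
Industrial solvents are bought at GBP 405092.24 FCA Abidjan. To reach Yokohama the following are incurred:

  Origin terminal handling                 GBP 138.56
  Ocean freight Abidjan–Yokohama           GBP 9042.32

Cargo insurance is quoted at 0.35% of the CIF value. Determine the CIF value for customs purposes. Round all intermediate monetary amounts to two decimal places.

CIF value: GBP 415728.17

Let C be the CIF value. C = FCA price + pre-shipment costs + freight + 0.35% × C
C − 0.35% × C = 405092.24 + 138.56 + 9042.32
0.9965 × C = 414273.12
C = 414273.12 / 0.9965 = 415728.17
Insurance premium = 0.35% × 415728.17 = 1455.05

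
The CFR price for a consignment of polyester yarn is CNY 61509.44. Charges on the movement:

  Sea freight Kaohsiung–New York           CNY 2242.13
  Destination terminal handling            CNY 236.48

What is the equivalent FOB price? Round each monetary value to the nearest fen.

FOB price: CNY 59267.31

Not relevant to the conversion: destination terminal — on the buyer under both terms; not part of either seller's price.
From CFR to FOB, the seller no longer bears: freight.
FOB price = 61509.44 − 2242.13 = 59267.31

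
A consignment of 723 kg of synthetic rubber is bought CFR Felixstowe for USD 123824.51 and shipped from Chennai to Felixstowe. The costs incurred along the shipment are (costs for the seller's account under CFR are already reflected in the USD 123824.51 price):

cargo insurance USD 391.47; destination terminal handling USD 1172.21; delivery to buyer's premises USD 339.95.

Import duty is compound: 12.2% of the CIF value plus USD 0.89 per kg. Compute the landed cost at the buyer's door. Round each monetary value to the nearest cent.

Total landed cost: USD 141525.96

CFR: the seller pays costs through ocean freight to the destination port, but not insurance.
CIF value = CFR price + insurance = 123824.51 + 391.47 = 124215.98
Ad valorem component: 124215.98 × 12.2% = 15154.35
Specific component: 723 × 0.89 = 643.47
Import duty = 15154.35 + 643.47 = 15797.82
Buyer bears: insurance 391.47 + destination terminal 1172.21 + delivery 339.95 + duty 15797.82 = 17701.45
Landed cost = invoice 123824.51 + 17701.45 = 141525.96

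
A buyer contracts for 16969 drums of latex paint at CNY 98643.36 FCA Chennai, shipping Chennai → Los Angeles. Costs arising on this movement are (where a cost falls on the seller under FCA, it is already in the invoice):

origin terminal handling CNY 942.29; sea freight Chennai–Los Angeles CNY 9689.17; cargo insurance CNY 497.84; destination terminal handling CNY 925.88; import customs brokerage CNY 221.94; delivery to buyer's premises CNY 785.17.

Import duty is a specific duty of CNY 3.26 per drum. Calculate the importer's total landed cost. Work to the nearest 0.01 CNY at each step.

FCA: the seller delivers export-cleared goods to the carrier; the buyer bears costs from that point.
CIF value = FCA price + origin terminal + freight + insurance = 98643.36 + 942.29 + 9689.17 + 497.84 = 109772.66
Import duty = 16969 × 3.26 = 55318.94
Buyer bears: origin terminal 942.29 + freight 9689.17 + insurance 497.84 + destination terminal 925.88 + brokerage 221.94 + delivery 785.17 + duty 55318.94 = 68381.23
Landed cost = invoice 98643.36 + 68381.23 = 167024.59

Total landed cost: CNY 167024.59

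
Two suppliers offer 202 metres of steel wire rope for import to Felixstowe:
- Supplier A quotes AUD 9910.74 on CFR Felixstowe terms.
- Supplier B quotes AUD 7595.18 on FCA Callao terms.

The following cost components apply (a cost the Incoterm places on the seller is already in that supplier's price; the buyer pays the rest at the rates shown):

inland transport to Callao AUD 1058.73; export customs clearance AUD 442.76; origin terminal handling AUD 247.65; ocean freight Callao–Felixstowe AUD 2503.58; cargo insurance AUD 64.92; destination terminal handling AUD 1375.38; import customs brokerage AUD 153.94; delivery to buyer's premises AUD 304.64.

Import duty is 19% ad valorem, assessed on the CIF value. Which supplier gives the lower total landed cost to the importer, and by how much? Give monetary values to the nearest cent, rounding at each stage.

Supplier A (CFR):
CIF value = CFR price + insurance = 9910.74 + 64.92 = 9975.66
Import duty = 9975.66 × 19% = 1895.38
Buyer bears (A): 64.92 + 1375.38 + 153.94 + 304.64 = 1898.88
Landed cost (A) = invoice 9910.74 + 1898.88 + duty 1895.38 = 13705.00
Supplier B (FCA):
CIF value = FCA price + origin terminal + freight + insurance = 7595.18 + 247.65 + 2503.58 + 64.92 = 10411.33
Import duty = 10411.33 × 19% = 1978.15
Buyer bears (B): 247.65 + 2503.58 + 64.92 + 1375.38 + 153.94 + 304.64 = 4650.11
Landed cost (B) = invoice 7595.18 + 4650.11 + duty 1978.15 = 14223.44
Difference = |13705.00 − 14223.44| = 518.44

Supplier A is cheaper by AUD 518.44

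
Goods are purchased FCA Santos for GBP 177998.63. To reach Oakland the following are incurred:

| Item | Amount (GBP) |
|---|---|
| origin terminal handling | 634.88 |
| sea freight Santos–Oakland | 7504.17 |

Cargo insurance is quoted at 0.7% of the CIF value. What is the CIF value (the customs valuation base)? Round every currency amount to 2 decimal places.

CIF value: GBP 187449.83

Let C be the CIF value. C = FCA price + pre-shipment costs + freight + 0.7% × C
C − 0.7% × C = 177998.63 + 634.88 + 7504.17
0.993 × C = 186137.68
C = 186137.68 / 0.993 = 187449.83
Insurance premium = 0.7% × 187449.83 = 1312.15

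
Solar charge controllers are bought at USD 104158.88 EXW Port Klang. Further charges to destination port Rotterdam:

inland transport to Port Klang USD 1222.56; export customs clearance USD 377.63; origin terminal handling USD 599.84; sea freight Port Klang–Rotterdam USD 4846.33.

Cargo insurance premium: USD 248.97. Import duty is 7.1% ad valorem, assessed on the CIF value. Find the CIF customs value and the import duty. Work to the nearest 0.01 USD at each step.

CIF = EXW price + pre-shipment costs + freight + insurance
CIF = 104158.88 + 1222.56 + 377.63 + 599.84 + 4846.33 + 248.97 = 111454.21
Import duty = 111454.21 × 7.1% = 7913.25

CIF value: USD 111454.21; import duty: USD 7913.25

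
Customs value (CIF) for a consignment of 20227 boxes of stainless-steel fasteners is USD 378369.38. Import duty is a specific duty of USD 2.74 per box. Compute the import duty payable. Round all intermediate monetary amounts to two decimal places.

Import duty: USD 55421.98

Import duty = 20227 × 2.74 = 55421.98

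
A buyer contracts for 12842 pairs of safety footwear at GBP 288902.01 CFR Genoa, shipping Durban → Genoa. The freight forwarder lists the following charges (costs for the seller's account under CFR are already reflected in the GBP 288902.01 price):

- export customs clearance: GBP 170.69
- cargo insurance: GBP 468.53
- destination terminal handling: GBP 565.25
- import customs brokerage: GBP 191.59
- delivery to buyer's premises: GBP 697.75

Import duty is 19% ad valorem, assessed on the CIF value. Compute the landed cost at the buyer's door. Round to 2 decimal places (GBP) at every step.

CFR: the seller pays costs through ocean freight to the destination port, but not insurance.
Already in the invoice (seller's account under CFR): export clearance — exclude.
CIF value = CFR price + insurance = 288902.01 + 468.53 = 289370.54
Import duty = 289370.54 × 19% = 54980.40
Buyer bears: insurance 468.53 + destination terminal 565.25 + brokerage 191.59 + delivery 697.75 + duty 54980.40 = 56903.52
Landed cost = invoice 288902.01 + 56903.52 = 345805.53

Total landed cost: GBP 345805.53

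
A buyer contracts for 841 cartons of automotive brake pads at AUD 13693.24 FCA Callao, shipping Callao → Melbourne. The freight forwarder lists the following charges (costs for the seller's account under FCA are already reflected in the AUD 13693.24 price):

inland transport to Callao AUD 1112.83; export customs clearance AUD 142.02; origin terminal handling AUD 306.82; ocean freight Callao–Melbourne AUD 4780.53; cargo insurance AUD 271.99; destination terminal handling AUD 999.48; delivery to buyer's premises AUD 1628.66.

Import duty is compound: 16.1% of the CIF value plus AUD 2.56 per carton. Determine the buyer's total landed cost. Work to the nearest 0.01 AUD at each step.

Total landed cost: AUD 26901.15

FCA: the seller delivers export-cleared goods to the carrier; the buyer bears costs from that point.
Already in the invoice (seller's account under FCA): inland to port, export clearance — exclude.
CIF value = FCA price + origin terminal + freight + insurance = 13693.24 + 306.82 + 4780.53 + 271.99 = 19052.58
Ad valorem component: 19052.58 × 16.1% = 3067.47
Specific component: 841 × 2.56 = 2152.96
Import duty = 3067.47 + 2152.96 = 5220.43
Buyer bears: origin terminal 306.82 + freight 4780.53 + insurance 271.99 + destination terminal 999.48 + delivery 1628.66 + duty 5220.43 = 13207.91
Landed cost = invoice 13693.24 + 13207.91 = 26901.15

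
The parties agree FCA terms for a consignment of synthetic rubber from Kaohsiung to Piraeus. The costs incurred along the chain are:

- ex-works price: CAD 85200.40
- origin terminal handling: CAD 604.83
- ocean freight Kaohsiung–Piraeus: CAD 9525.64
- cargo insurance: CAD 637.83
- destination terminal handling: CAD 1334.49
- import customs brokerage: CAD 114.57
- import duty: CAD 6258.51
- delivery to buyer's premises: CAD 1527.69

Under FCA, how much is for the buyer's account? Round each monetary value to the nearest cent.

FCA: the seller delivers export-cleared goods to the carrier; the buyer bears costs from that point.
Seller's account: goods 85200.40 = 85200.40
Buyer's account: origin terminal 604.83 + freight 9525.64 + insurance 637.83 + destination terminal 1334.49 + brokerage 114.57 + duty 6258.51 + delivery 1527.69 = 20003.56

Buyer's account: CAD 20003.56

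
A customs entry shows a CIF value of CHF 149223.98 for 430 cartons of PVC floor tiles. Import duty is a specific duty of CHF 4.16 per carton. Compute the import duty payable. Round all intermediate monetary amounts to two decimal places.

Import duty: CHF 1788.80

Import duty = 430 × 4.16 = 1788.80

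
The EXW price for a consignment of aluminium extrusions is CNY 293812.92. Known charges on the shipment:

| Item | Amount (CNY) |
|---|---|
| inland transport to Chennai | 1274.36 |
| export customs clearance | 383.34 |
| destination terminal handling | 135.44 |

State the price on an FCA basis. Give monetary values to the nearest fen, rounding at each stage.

Not relevant to the conversion: destination terminal — on the buyer under both terms; not part of either seller's price.
From EXW to FCA, the seller additionally bears: inland to port, export clearance.
FCA price = 293812.92 + 1274.36 + 383.34 = 295470.62

FCA price: CNY 295470.62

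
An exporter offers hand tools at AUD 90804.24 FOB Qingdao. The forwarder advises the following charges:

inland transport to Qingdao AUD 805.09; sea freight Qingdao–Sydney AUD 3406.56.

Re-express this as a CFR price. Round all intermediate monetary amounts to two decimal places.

CFR price: AUD 94210.80

Not relevant to the conversion: inland to port — on the seller under both FOB and CFR; already in the FOB price and stays in the CFR price.
From FOB to CFR, the seller additionally bears: freight.
CFR price = 90804.24 + 3406.56 = 94210.80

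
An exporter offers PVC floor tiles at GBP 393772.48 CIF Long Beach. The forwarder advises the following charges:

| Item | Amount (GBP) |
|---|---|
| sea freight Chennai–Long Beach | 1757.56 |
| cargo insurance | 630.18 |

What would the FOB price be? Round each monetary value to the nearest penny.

From CIF to FOB, the seller no longer bears: freight, insurance.
FOB price = 393772.48 − 1757.56 − 630.18 = 391384.74

FOB price: GBP 391384.74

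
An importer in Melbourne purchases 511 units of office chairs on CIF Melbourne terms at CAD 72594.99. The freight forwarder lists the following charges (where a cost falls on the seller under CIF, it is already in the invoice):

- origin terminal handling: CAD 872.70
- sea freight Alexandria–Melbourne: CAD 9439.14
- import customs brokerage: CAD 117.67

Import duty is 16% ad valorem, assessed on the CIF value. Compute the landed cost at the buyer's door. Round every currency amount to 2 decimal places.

CIF: the seller pays costs through ocean freight and marine insurance to the destination port.
Already in the invoice (seller's account under CIF): origin terminal, freight — exclude.
The CIF price already equals the CIF value: 72594.99
Import duty = 72594.99 × 16% = 11615.20
Buyer bears: brokerage 117.67 + duty 11615.20 = 11732.87
Landed cost = invoice 72594.99 + 11732.87 = 84327.86

Total landed cost: CAD 84327.86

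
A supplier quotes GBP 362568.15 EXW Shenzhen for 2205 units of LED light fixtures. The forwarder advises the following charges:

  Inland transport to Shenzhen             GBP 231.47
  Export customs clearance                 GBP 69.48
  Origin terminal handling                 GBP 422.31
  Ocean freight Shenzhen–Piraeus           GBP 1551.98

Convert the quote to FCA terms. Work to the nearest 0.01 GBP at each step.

Not relevant to the conversion: freight, origin terminal — on the buyer under both terms; not part of either seller's price.
From EXW to FCA, the seller additionally bears: inland to port, export clearance.
FCA price = 362568.15 + 231.47 + 69.48 = 362869.10

FCA price: GBP 362869.10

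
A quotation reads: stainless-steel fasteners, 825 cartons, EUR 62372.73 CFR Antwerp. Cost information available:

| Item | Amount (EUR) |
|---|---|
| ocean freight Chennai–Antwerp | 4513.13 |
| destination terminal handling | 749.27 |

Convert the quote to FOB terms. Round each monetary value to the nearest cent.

Not relevant to the conversion: destination terminal — on the buyer under both terms; not part of either seller's price.
From CFR to FOB, the seller no longer bears: freight.
FOB price = 62372.73 − 4513.13 = 57859.60

FOB price: EUR 57859.60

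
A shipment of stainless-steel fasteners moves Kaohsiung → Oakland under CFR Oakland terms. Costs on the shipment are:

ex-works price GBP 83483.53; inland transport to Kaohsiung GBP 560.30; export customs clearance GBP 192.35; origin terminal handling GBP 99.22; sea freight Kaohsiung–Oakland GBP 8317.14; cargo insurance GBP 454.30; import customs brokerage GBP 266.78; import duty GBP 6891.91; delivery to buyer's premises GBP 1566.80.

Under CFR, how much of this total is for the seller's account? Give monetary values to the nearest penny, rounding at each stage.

Seller's account: GBP 92652.54

CFR: the seller pays costs through ocean freight to the destination port, but not insurance.
Seller's account: goods 83483.53 + inland to port 560.30 + export clearance 192.35 + origin terminal 99.22 + freight 8317.14 = 92652.54
Buyer's account: insurance 454.30 + brokerage 266.78 + duty 6891.91 + delivery 1566.80 = 9179.79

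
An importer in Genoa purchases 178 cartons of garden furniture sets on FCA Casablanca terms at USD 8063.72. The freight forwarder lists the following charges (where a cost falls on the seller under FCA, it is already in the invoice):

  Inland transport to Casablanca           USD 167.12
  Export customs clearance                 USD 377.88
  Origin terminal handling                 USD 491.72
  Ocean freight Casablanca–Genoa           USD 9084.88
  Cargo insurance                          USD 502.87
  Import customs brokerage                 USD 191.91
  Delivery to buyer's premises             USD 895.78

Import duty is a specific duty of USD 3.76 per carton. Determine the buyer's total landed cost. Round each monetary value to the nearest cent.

Total landed cost: USD 19900.16

FCA: the seller delivers export-cleared goods to the carrier; the buyer bears costs from that point.
Already in the invoice (seller's account under FCA): inland to port, export clearance — exclude.
CIF value = FCA price + origin terminal + freight + insurance = 8063.72 + 491.72 + 9084.88 + 502.87 = 18143.19
Import duty = 178 × 3.76 = 669.28
Buyer bears: origin terminal 491.72 + freight 9084.88 + insurance 502.87 + brokerage 191.91 + delivery 895.78 + duty 669.28 = 11836.44
Landed cost = invoice 8063.72 + 11836.44 = 19900.16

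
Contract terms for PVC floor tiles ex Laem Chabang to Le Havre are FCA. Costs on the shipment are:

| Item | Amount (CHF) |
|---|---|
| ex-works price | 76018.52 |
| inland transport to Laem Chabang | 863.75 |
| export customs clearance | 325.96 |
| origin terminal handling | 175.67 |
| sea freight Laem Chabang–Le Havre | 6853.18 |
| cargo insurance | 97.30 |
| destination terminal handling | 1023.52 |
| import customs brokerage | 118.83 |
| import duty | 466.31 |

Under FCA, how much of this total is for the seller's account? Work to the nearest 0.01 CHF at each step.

Seller's account: CHF 77208.23

FCA: the seller delivers export-cleared goods to the carrier; the buyer bears costs from that point.
Seller's account: goods 76018.52 + inland to port 863.75 + export clearance 325.96 = 77208.23
Buyer's account: origin terminal 175.67 + freight 6853.18 + insurance 97.30 + destination terminal 1023.52 + brokerage 118.83 + duty 466.31 = 8734.81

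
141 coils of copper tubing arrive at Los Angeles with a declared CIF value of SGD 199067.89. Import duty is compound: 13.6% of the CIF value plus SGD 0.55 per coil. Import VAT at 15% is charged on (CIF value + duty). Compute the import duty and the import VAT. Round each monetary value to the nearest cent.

Import duty: SGD 27150.78; import VAT: SGD 33932.80

Ad valorem component: 199067.89 × 13.6% = 27073.23
Specific component: 141 × 0.55 = 77.55
Import duty = 27073.23 + 77.55 = 27150.78
VAT base = CIF + duty = 199067.89 + 27150.78 = 226218.67
Import VAT = 226218.67 × 15% = 33932.80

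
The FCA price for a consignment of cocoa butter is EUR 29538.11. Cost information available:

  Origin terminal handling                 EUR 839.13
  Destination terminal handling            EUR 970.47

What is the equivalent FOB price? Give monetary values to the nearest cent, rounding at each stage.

FOB price: EUR 30377.24

Not relevant to the conversion: destination terminal — on the buyer under both terms; not part of either seller's price.
From FCA to FOB, the seller additionally bears: origin terminal.
FOB price = 29538.11 + 839.13 = 30377.24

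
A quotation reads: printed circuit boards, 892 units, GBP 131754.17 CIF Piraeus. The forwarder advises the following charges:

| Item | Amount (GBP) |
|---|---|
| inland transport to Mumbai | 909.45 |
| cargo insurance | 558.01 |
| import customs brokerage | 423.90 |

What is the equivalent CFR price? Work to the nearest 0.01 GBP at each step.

Not relevant to the conversion: inland to port — on the seller under both CIF and CFR; already in the CIF price and stays in the CFR price. brokerage — on the buyer under both terms; not part of either seller's price.
From CIF to CFR, the seller no longer bears: insurance.
CFR price = 131754.17 − 558.01 = 131196.16

CFR price: GBP 131196.16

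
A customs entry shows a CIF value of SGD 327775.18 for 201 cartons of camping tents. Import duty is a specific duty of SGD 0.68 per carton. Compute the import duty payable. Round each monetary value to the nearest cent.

Import duty = 201 × 0.68 = 136.68

Import duty: SGD 136.68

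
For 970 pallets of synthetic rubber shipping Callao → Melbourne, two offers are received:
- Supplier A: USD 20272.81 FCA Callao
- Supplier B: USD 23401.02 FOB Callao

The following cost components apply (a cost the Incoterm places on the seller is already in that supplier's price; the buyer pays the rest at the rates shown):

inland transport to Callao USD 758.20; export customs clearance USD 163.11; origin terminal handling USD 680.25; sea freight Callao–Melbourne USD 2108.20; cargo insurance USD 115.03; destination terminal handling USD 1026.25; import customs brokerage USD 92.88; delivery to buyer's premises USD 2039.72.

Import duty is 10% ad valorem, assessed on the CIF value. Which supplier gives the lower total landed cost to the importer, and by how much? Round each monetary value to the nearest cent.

Supplier A is cheaper by USD 2692.76

Supplier A (FCA):
CIF value = FCA price + origin terminal + freight + insurance = 20272.81 + 680.25 + 2108.20 + 115.03 = 23176.29
Import duty = 23176.29 × 10% = 2317.63
Buyer bears (A): 680.25 + 2108.20 + 115.03 + 1026.25 + 92.88 + 2039.72 = 6062.33
Landed cost (A) = invoice 20272.81 + 6062.33 + duty 2317.63 = 28652.77
Supplier B (FOB):
CIF value = FOB price + freight + insurance = 23401.02 + 2108.20 + 115.03 = 25624.25
Import duty = 25624.25 × 10% = 2562.43
Buyer bears (B): 2108.20 + 115.03 + 1026.25 + 92.88 + 2039.72 = 5382.08
Landed cost (B) = invoice 23401.02 + 5382.08 + duty 2562.43 = 31345.53
Difference = |28652.77 − 31345.53| = 2692.76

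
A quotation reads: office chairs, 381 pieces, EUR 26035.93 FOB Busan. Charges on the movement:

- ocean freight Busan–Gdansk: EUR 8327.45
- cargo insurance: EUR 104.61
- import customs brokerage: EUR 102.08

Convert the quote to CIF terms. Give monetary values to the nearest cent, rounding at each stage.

CIF price: EUR 34467.99

Not relevant to the conversion: brokerage — on the buyer under both terms; not part of either seller's price.
From FOB to CIF, the seller additionally bears: freight, insurance.
CIF price = 26035.93 + 8327.45 + 104.61 = 34467.99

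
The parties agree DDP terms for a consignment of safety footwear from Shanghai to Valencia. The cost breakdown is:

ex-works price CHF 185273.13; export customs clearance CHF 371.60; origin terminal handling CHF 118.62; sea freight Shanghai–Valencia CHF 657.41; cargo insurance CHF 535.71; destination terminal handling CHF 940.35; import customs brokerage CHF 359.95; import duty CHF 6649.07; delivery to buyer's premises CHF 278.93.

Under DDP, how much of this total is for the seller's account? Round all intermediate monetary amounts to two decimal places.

Seller's account: CHF 195184.77

DDP: the seller bears all costs including import duty.
Seller's account: goods 185273.13 + export clearance 371.60 + origin terminal 118.62 + freight 657.41 + insurance 535.71 + destination terminal 940.35 + brokerage 359.95 + duty 6649.07 + delivery 278.93 = 195184.77
Buyer's account: 0.00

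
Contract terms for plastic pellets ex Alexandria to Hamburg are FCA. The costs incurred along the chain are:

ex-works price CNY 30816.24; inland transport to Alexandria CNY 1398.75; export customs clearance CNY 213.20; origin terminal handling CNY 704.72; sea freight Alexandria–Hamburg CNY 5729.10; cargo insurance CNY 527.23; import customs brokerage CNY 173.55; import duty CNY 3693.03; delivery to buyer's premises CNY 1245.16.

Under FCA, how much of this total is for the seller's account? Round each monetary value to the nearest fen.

Seller's account: CNY 32428.19

FCA: the seller delivers export-cleared goods to the carrier; the buyer bears costs from that point.
Seller's account: goods 30816.24 + inland to port 1398.75 + export clearance 213.20 = 32428.19
Buyer's account: origin terminal 704.72 + freight 5729.10 + insurance 527.23 + brokerage 173.55 + duty 3693.03 + delivery 1245.16 = 12072.79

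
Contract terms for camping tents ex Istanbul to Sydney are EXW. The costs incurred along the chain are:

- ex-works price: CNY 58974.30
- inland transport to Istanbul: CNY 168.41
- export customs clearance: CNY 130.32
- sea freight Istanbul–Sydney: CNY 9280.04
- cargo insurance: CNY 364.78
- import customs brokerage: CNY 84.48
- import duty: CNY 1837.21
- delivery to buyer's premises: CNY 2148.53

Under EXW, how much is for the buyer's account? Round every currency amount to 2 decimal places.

EXW: the seller makes goods available at their premises; the buyer bears all onward costs.
Seller's account: goods 58974.30 = 58974.30
Buyer's account: inland to port 168.41 + export clearance 130.32 + freight 9280.04 + insurance 364.78 + brokerage 84.48 + duty 1837.21 + delivery 2148.53 = 14013.77

Buyer's account: CNY 14013.77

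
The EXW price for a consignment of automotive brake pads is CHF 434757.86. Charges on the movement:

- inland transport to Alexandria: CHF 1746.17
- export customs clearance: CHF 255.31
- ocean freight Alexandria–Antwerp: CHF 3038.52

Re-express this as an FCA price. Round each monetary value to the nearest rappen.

Not relevant to the conversion: freight — on the buyer under both terms; not part of either seller's price.
From EXW to FCA, the seller additionally bears: inland to port, export clearance.
FCA price = 434757.86 + 1746.17 + 255.31 = 436759.34

FCA price: CHF 436759.34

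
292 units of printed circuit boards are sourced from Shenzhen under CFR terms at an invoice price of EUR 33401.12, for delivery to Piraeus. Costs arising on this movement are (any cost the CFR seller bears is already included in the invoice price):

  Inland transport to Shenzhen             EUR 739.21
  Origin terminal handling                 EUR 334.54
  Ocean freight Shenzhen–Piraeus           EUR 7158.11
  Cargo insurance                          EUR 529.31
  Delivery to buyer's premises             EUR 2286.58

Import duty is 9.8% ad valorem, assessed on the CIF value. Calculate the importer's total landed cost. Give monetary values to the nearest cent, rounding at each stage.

CFR: the seller pays costs through ocean freight to the destination port, but not insurance.
Already in the invoice (seller's account under CFR): inland to port, origin terminal, freight — exclude.
CIF value = CFR price + insurance = 33401.12 + 529.31 = 33930.43
Import duty = 33930.43 × 9.8% = 3325.18
Buyer bears: insurance 529.31 + delivery 2286.58 + duty 3325.18 = 6141.07
Landed cost = invoice 33401.12 + 6141.07 = 39542.19

Total landed cost: EUR 39542.19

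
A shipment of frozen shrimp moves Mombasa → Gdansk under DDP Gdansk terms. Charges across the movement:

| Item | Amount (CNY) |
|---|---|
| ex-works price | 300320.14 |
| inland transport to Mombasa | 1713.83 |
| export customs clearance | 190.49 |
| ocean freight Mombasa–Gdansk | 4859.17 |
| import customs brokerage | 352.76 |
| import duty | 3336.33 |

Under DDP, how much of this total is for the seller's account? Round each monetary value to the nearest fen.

Seller's account: CNY 310772.72

DDP: the seller bears all costs including import duty.
Seller's account: goods 300320.14 + inland to port 1713.83 + export clearance 190.49 + freight 4859.17 + brokerage 352.76 + duty 3336.33 = 310772.72
Buyer's account: 0.00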